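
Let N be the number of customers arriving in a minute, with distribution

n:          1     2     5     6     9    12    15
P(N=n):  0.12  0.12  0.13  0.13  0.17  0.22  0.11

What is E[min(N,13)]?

7.39

E[min(N,13)] = Σ min(n,13)·P(N=n)
 = 1·0.12 + 2·0.12 + 5·0.13 + 6·0.13 + 9·0.17 + 12·0.22 + 13·0.11
 = 0.12 + 0.24 + 0.65 + 0.78 + 1.53 + 2.64 + 1.43
 = 7.39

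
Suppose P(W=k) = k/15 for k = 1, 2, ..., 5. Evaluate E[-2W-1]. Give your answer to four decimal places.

E[-2W-1] = Σ (-2w-1)·P(W=w)
 = (-3)·1/15 + (-5)·2/15 + (-7)·1/5 + (-9)·4/15 + (-11)·1/3
 = (-1/5) + (-2/3) + (-7/5) + (-12/5) + (-11/3)
 = -25/3

-8.3333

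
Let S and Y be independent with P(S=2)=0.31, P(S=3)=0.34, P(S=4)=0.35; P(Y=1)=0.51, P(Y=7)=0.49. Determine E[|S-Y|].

2.9808

E[|S-Y|] = Σ_s Σ_y |s-y| · P(S=s)P(Y=y)
 = 1·0.1581 + 5·0.1519 + 2·0.1734 + 4·0.1666 + 3·0.1785 + 3·0.1715
 = 0.1581 + 0.7595 + 0.3468 + 0.6664 + 0.5355 + 0.5145
 = 2.9808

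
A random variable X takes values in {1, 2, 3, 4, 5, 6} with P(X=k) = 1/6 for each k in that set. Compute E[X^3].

E[X^3] = Σ x^3·P(X=x)
 = 1·1/6 + 8·1/6 + 27·1/6 + 64·1/6 + 125·1/6 + 216·1/6
 = 1/6 + 4/3 + 9/2 + 32/3 + 125/6 + 36
 = 147/2

73.5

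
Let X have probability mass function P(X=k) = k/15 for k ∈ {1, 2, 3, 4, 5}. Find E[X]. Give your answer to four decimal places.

E[X] = Σ x·P(X=x)
 = 1·1/15 + 2·2/15 + 3·1/5 + 4·4/15 + 5·1/3
 = 1/15 + 4/15 + 3/5 + 16/15 + 5/3
 = 11/3

3.6667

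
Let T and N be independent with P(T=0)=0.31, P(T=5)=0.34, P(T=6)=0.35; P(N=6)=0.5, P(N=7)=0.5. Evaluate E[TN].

24.7

E[TN] = Σ_t Σ_n tn · P(T=t)P(N=n)
 = 0·0.155 + 0·0.155 + 30·0.17 + 35·0.17 + 36·0.175 + 42·0.175
 = 0 + 0 + 5.1 + 5.95 + 6.3 + 7.35
 = 24.7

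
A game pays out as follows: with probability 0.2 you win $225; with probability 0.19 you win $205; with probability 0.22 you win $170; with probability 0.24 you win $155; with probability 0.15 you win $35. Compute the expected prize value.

E[payout] = 225·0.2 + 205·0.19 + 170·0.22 + 155·0.24 + 35·0.15
 = 45 + 38.95 + 37.4 + 37.2 + 5.25
 = 163.8

163.8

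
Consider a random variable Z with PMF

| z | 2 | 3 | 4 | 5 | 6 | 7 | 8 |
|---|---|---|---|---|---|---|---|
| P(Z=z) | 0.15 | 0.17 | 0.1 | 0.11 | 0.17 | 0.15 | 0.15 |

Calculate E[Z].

5.03

E[Z] = Σ z·P(Z=z)
 = 2·0.15 + 3·0.17 + 4·0.1 + 5·0.11 + 6·0.17 + 7·0.15 + 8·0.15
 = 0.3 + 0.51 + 0.4 + 0.55 + 1.02 + 1.05 + 1.2
 = 5.03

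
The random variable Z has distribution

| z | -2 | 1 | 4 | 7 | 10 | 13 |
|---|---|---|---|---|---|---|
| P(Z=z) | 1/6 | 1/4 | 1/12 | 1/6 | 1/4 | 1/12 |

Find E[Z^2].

E[Z^2] = Σ z^2·P(Z=z)
 = 4·1/6 + 1·1/4 + 16·1/12 + 49·1/6 + 100·1/4 + 169·1/12
 = 2/3 + 1/4 + 4/3 + 49/6 + 25 + 169/12
 = 99/2

49.5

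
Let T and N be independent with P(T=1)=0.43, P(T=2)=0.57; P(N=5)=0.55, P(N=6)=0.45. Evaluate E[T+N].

E[T+N] = Σ_t Σ_n (t+n) · P(T=t)P(N=n)
 = 6·0.2365 + 7·0.1935 + 7·0.3135 + 8·0.2565
 = 1.419 + 1.3545 + 2.1945 + 2.052
 = 7.02

7.02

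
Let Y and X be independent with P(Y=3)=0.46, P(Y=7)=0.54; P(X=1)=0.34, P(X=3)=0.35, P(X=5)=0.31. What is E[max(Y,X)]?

E[max(Y,X)] = Σ_y Σ_x max(y,x) · P(Y=y)P(X=x)
 = 3·0.1564 + 3·0.161 + 5·0.1426 + 7·0.1836 + 7·0.189 + 7·0.1674
 = 0.4692 + 0.483 + 0.713 + 1.2852 + 1.323 + 1.1718
 = 5.4452

5.4452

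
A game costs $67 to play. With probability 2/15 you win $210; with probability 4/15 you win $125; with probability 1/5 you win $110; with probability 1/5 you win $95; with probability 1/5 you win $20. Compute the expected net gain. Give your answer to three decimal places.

39.333

E[payout] = 210·2/15 + 125·4/15 + 110·1/5 + 95·1/5 + 20·1/5
 = 28 + 100/3 + 22 + 19 + 4
 = 319/3
Net = 319/3 - 67 = 118/3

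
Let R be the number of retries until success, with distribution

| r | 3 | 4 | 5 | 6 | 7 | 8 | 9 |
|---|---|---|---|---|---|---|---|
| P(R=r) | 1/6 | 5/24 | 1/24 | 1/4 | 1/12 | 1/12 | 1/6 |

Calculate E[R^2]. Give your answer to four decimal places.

37.7917

E[R^2] = Σ r^2·P(R=r)
 = 9·1/6 + 16·5/24 + 25·1/24 + 36·1/4 + 49·1/12 + 64·1/12 + 81·1/6
 = 3/2 + 10/3 + 25/24 + 9 + 49/12 + 16/3 + 27/2
 = 907/24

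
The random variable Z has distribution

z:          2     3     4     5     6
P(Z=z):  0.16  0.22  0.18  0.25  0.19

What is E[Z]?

4.09

E[Z] = Σ z·P(Z=z)
 = 2·0.16 + 3·0.22 + 4·0.18 + 5·0.25 + 6·0.19
 = 0.32 + 0.66 + 0.72 + 1.25 + 1.14
 = 4.09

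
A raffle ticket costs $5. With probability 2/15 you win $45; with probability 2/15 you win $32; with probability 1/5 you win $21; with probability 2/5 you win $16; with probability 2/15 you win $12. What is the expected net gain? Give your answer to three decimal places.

17.467

E[payout] = 45·2/15 + 32·2/15 + 21·1/5 + 16·2/5 + 12·2/15
 = 6 + 64/15 + 21/5 + 32/5 + 8/5
 = 337/15
Net = 337/15 - 5 = 262/15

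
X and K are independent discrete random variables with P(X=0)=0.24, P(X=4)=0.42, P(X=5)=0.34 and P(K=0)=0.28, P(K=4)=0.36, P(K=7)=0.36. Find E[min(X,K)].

2.3112

E[min(X,K)] = Σ_x Σ_k min(x,k) · P(X=x)P(K=k)
 = 0·0.0672 + 0·0.0864 + 0·0.0864 + 0·0.1176 + 4·0.1512 + 4·0.1512 + 0·0.0952 + 4·0.1224 + 5·0.1224
 = 0 + 0 + 0 + 0 + 0.6048 + 0.6048 + 0 + 0.4896 + 0.612
 = 2.3112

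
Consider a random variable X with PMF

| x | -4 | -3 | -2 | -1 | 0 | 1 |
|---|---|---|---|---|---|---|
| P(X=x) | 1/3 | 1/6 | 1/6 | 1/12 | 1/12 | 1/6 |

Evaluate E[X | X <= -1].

-3

P(X <= -1) = 1/3 + 1/6 + 1/6 + 1/12 = 3/4.
E[X | X <= -1] = [(-4)·1/3 + (-3)·1/6 + (-2)·1/6 + (-1)·1/12] / (3/4)
 = -9/4 / (3/4)
 = -3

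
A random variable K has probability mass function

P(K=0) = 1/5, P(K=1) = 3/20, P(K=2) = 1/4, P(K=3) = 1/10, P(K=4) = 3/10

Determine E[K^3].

E[K^3] = Σ k^3·P(K=k)
 = 0·1/5 + 1·3/20 + 8·1/4 + 27·1/10 + 64·3/10
 = 0 + 3/20 + 2 + 27/10 + 96/5
 = 481/20

24.05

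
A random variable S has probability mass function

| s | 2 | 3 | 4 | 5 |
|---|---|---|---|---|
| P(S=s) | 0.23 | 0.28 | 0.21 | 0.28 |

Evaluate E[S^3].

57.84

E[S^3] = Σ s^3·P(S=s)
 = 8·0.23 + 27·0.28 + 64·0.21 + 125·0.28
 = 1.84 + 7.56 + 13.44 + 35
 = 57.84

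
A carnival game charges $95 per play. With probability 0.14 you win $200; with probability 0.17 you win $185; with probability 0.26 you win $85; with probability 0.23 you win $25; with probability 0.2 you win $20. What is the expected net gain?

E[payout] = 200·0.14 + 185·0.17 + 85·0.26 + 25·0.23 + 20·0.2
 = 28 + 31.45 + 22.1 + 5.75 + 4
 = 91.3
Net = 91.3 - 95 = -3.7

-3.7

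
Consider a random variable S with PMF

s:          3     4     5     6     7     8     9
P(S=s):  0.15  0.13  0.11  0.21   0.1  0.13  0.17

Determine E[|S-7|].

1.89

E[|S-7|] = Σ |s-7|·P(S=s)
 = 4·0.15 + 3·0.13 + 2·0.11 + 1·0.21 + 0·0.1 + 1·0.13 + 2·0.17
 = 0.6 + 0.39 + 0.22 + 0.21 + 0 + 0.13 + 0.34
 = 1.89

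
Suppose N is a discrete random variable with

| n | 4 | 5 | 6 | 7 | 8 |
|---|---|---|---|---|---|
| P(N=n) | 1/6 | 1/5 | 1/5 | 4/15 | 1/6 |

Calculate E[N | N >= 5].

P(N >= 5) = 1/5 + 1/5 + 4/15 + 1/6 = 5/6.
E[N | N >= 5] = [5·1/5 + 6·1/5 + 7·4/15 + 8·1/6] / (5/6)
 = 27/5 / (5/6)
 = 162/25

6.48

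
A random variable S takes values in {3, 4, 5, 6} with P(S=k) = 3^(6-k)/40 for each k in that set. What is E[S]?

3.45

E[S] = Σ s·P(S=s)
 = 3·27/40 + 4·9/40 + 5·3/40 + 6·1/40
 = 81/40 + 9/10 + 3/8 + 3/20
 = 69/20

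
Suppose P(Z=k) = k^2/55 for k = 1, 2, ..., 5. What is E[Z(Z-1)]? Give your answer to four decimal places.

E[Z(Z-1)] = Σ z(z-1)·P(Z=z)
 = 0·1/55 + 2·4/55 + 6·9/55 + 12·16/55 + 20·5/11
 = 0 + 8/55 + 54/55 + 192/55 + 100/11
 = 754/55

13.7091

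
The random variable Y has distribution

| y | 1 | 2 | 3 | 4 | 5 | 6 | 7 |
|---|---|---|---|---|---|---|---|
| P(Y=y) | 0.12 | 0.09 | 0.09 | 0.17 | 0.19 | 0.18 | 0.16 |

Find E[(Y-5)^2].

4.08

E[(Y-5)^2] = Σ (y-5)^2·P(Y=y)
 = 16·0.12 + 9·0.09 + 4·0.09 + 1·0.17 + 0·0.19 + 1·0.18 + 4·0.16
 = 1.92 + 0.81 + 0.36 + 0.17 + 0 + 0.18 + 0.64
 = 4.08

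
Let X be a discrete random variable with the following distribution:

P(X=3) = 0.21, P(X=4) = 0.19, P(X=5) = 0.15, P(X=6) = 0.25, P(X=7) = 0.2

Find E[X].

5.04

E[X] = Σ x·P(X=x)
 = 3·0.21 + 4·0.19 + 5·0.15 + 6·0.25 + 7·0.2
 = 0.63 + 0.76 + 0.75 + 1.5 + 1.4
 = 5.04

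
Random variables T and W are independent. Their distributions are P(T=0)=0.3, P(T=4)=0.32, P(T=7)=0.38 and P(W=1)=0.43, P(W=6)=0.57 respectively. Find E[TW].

15.169

E[TW] = Σ_t Σ_w tw · P(T=t)P(W=w)
 = 0·0.129 + 0·0.171 + 4·0.1376 + 24·0.1824 + 7·0.1634 + 42·0.2166
 = 0 + 0 + 0.5504 + 4.3776 + 1.1438 + 9.0972
 = 15.169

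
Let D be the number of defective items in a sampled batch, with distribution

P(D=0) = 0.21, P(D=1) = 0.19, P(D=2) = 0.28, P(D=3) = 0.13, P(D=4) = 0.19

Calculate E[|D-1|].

E[|D-1|] = Σ |d-1|·P(D=d)
 = 1·0.21 + 0·0.19 + 1·0.28 + 2·0.13 + 3·0.19
 = 0.21 + 0 + 0.28 + 0.26 + 0.57
 = 1.32

1.32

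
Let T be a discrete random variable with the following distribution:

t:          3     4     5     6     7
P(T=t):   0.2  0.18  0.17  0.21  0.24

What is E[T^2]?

E[T^2] = Σ t^2·P(T=t)
 = 9·0.2 + 16·0.18 + 25·0.17 + 36·0.21 + 49·0.24
 = 1.8 + 2.88 + 4.25 + 7.56 + 11.76
 = 28.25

28.25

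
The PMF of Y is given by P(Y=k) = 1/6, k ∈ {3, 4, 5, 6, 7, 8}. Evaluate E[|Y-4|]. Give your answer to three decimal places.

E[|Y-4|] = Σ |y-4|·P(Y=y)
 = 1·1/6 + 0·1/6 + 1·1/6 + 2·1/6 + 3·1/6 + 4·1/6
 = 1/6 + 0 + 1/6 + 1/3 + 1/2 + 2/3
 = 11/6

1.833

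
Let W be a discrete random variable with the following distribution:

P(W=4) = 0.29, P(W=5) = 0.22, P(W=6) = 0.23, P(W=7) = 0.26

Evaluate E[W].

E[W] = Σ w·P(W=w)
 = 4·0.29 + 5·0.22 + 6·0.23 + 7·0.26
 = 1.16 + 1.1 + 1.38 + 1.82
 = 5.46

5.46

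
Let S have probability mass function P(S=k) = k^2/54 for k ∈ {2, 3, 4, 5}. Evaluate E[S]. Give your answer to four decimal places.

E[S] = Σ s·P(S=s)
 = 2·2/27 + 3·1/6 + 4·8/27 + 5·25/54
 = 4/27 + 1/2 + 32/27 + 125/54
 = 112/27

4.1481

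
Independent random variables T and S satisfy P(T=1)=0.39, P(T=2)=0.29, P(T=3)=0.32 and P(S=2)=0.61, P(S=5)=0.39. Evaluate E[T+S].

E[T+S] = Σ_t Σ_s (t+s) · P(T=t)P(S=s)
 = 3·0.2379 + 6·0.1521 + 4·0.1769 + 7·0.1131 + 5·0.1952 + 8·0.1248
 = 0.7137 + 0.9126 + 0.7076 + 0.7917 + 0.976 + 0.9984
 = 5.1

5.1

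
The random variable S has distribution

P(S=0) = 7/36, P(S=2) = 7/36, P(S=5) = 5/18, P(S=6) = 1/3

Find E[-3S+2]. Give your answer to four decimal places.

E[-3S+2] = Σ (-3s+2)·P(S=s)
 = 2·7/36 + (-4)·7/36 + (-13)·5/18 + (-16)·1/3
 = 7/18 + (-7/9) + (-65/18) + (-16/3)
 = -28/3

-9.3333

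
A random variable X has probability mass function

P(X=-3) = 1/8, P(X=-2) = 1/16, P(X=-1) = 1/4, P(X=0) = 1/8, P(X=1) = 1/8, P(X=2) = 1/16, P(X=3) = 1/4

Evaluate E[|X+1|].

1.875

E[|X+1|] = Σ |x+1|·P(X=x)
 = 2·1/8 + 1·1/16 + 0·1/4 + 1·1/8 + 2·1/8 + 3·1/16 + 4·1/4
 = 1/4 + 1/16 + 0 + 1/8 + 1/4 + 3/16 + 1
 = 15/8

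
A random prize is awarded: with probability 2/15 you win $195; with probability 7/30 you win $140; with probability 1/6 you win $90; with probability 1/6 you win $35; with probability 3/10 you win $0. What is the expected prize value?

E[payout] = 195·2/15 + 140·7/30 + 90·1/6 + 35·1/6 + 0·3/10
 = 26 + 98/3 + 15 + 35/6 + 0
 = 159/2

79.5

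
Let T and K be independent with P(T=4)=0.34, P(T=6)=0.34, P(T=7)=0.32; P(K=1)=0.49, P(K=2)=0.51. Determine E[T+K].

7.15

E[T+K] = Σ_t Σ_k (t+k) · P(T=t)P(K=k)
 = 5·0.1666 + 6·0.1734 + 7·0.1666 + 8·0.1734 + 8·0.1568 + 9·0.1632
 = 0.833 + 1.0404 + 1.1662 + 1.3872 + 1.2544 + 1.4688
 = 7.15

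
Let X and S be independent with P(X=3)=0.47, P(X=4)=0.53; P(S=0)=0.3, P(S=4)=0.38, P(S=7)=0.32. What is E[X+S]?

E[X+S] = Σ_x Σ_s (x+s) · P(X=x)P(S=s)
 = 3·0.141 + 7·0.1786 + 10·0.1504 + 4·0.159 + 8·0.2014 + 11·0.1696
 = 0.423 + 1.2502 + 1.504 + 0.636 + 1.6112 + 1.8656
 = 7.29

7.29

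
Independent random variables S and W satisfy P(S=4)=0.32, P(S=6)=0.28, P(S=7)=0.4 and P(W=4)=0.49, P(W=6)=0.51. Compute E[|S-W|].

1.3928

E[|S-W|] = Σ_s Σ_w |s-w| · P(S=s)P(W=w)
 = 0·0.1568 + 2·0.1632 + 2·0.1372 + 0·0.1428 + 3·0.196 + 1·0.204
 = 0 + 0.3264 + 0.2744 + 0 + 0.588 + 0.204
 = 1.3928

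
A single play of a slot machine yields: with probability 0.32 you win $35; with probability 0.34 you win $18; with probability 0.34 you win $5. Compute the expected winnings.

E[payout] = 35·0.32 + 18·0.34 + 5·0.34
 = 11.2 + 6.12 + 1.7
 = 19.02

19.02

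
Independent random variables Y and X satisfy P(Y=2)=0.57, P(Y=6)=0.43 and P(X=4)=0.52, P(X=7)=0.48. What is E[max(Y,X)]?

5.8872

E[max(Y,X)] = Σ_y Σ_x max(y,x) · P(Y=y)P(X=x)
 = 4·0.2964 + 7·0.2736 + 6·0.2236 + 7·0.2064
 = 1.1856 + 1.9152 + 1.3416 + 1.4448
 = 5.8872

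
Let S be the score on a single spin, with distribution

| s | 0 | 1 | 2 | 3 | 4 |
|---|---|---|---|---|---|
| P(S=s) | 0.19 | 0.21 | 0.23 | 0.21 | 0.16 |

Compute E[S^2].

5.58

E[S^2] = Σ s^2·P(S=s)
 = 0·0.19 + 1·0.21 + 4·0.23 + 9·0.21 + 16·0.16
 = 0 + 0.21 + 0.92 + 1.89 + 2.56
 = 5.58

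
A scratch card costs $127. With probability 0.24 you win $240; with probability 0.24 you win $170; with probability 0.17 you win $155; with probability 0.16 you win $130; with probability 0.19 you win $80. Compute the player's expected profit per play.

E[payout] = 240·0.24 + 170·0.24 + 155·0.17 + 130·0.16 + 80·0.19
 = 57.6 + 40.8 + 26.35 + 20.8 + 15.2
 = 160.75
Net = 160.75 - 127 = 33.75

33.75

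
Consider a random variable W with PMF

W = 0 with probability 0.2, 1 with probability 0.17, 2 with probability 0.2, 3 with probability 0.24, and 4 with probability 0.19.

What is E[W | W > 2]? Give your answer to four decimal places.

P(W > 2) = 0.24 + 0.19 = 0.43.
E[W | W > 2] = [3·0.24 + 4·0.19] / 0.43
 = 1.48 / 0.43
 = 148/43

3.4419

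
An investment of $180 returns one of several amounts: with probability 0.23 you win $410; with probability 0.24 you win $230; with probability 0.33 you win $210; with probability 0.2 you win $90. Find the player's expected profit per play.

E[payout] = 410·0.23 + 230·0.24 + 210·0.33 + 90·0.2
 = 94.3 + 55.2 + 69.3 + 18
 = 236.8
Net = 236.8 - 180 = 56.8

56.8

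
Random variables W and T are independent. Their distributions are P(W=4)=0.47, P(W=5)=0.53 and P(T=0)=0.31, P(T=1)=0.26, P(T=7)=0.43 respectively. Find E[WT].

14.8131

E[WT] = Σ_w Σ_t wt · P(W=w)P(T=t)
 = 0·0.1457 + 4·0.1222 + 28·0.2021 + 0·0.1643 + 5·0.1378 + 35·0.2279
 = 0 + 0.4888 + 5.6588 + 0 + 0.689 + 7.9765
 = 14.8131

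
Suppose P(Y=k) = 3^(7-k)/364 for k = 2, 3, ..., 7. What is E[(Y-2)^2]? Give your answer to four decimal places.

0.9423

E[(Y-2)^2] = Σ (y-2)^2·P(Y=y)
 = 0·243/364 + 1·81/364 + 4·27/364 + 9·9/364 + 16·3/364 + 25·1/364
 = 0 + 81/364 + 27/91 + 81/364 + 12/91 + 25/364
 = 49/52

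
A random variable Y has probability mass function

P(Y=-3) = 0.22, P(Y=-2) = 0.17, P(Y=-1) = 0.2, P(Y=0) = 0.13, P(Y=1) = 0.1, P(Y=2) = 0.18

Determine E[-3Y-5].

E[-3Y-5] = Σ (-3y-5)·P(Y=y)
 = 4·0.22 + 1·0.17 + (-2)·0.2 + (-5)·0.13 + (-8)·0.1 + (-11)·0.18
 = 0.88 + 0.17 + (-0.4) + (-0.65) + (-0.8) + (-1.98)
 = -2.78

-2.78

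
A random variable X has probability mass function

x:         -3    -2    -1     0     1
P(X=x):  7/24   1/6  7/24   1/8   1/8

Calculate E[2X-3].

-5.75

E[2X-3] = Σ (2x-3)·P(X=x)
 = (-9)·7/24 + (-7)·1/6 + (-5)·7/24 + (-3)·1/8 + (-1)·1/8
 = (-21/8) + (-7/6) + (-35/24) + (-3/8) + (-1/8)
 = -23/4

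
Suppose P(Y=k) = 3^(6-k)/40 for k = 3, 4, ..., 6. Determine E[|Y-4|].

E[|Y-4|] = Σ |y-4|·P(Y=y)
 = 1·27/40 + 0·9/40 + 1·3/40 + 2·1/40
 = 27/40 + 0 + 3/40 + 1/20
 = 4/5

0.8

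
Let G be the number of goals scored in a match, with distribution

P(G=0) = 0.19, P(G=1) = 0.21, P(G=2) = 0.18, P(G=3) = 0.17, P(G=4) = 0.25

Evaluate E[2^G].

6.69

E[2^G] = Σ 2^g·P(G=g)
 = 1·0.19 + 2·0.21 + 4·0.18 + 8·0.17 + 16·0.25
 = 0.19 + 0.42 + 0.72 + 1.36 + 4
 = 6.69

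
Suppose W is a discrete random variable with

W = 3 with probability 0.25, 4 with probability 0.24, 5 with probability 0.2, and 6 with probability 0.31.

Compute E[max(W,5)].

E[max(W,5)] = Σ max(w,5)·P(W=w)
 = 5·0.25 + 5·0.24 + 5·0.2 + 6·0.31
 = 1.25 + 1.2 + 1 + 1.86
 = 5.31

5.31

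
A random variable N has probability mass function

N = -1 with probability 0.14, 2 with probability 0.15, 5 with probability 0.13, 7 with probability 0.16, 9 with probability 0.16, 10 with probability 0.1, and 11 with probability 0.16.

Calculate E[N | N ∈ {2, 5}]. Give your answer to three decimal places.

3.393

P(N ∈ {2, 5}) = 0.15 + 0.13 = 0.28.
E[N | N ∈ {2, 5}] = [2·0.15 + 5·0.13] / 0.28
 = 0.95 / 0.28
 = 95/28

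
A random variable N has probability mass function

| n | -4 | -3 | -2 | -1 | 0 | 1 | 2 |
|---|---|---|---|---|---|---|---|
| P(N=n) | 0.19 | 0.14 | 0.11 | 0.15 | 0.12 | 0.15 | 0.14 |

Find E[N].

E[N] = Σ n·P(N=n)
 = (-4)·0.19 + (-3)·0.14 + (-2)·0.11 + (-1)·0.15 + 0·0.12 + 1·0.15 + 2·0.14
 = (-0.76) + (-0.42) + (-0.22) + (-0.15) + 0 + 0.15 + 0.28
 = -1.12

-1.12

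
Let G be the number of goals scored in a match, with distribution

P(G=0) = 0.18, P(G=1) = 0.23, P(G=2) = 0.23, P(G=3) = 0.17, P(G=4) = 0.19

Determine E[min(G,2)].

1.41

E[min(G,2)] = Σ min(g,2)·P(G=g)
 = 0·0.18 + 1·0.23 + 2·0.23 + 2·0.17 + 2·0.19
 = 0 + 0.23 + 0.46 + 0.34 + 0.38
 = 1.41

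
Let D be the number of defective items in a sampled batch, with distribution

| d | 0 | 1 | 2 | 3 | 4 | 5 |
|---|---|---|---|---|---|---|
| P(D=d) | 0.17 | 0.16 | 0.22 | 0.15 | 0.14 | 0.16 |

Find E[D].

E[D] = Σ d·P(D=d)
 = 0·0.17 + 1·0.16 + 2·0.22 + 3·0.15 + 4·0.14 + 5·0.16
 = 0 + 0.16 + 0.44 + 0.45 + 0.56 + 0.8
 = 2.41

2.41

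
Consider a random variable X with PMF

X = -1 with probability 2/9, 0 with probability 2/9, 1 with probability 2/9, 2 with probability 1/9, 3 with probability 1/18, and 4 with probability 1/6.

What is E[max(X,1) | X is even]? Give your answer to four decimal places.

2.2222

P(X is even) = 2/9 + 1/9 + 1/6 = 1/2.
E[max(X,1) | X is even] = [1·2/9 + 2·1/9 + 4·1/6] / (1/2)
 = 10/9 / (1/2)
 = 20/9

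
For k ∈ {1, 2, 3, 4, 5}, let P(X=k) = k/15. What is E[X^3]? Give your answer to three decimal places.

65.267

E[X^3] = Σ x^3·P(X=x)
 = 1·1/15 + 8·2/15 + 27·1/5 + 64·4/15 + 125·1/3
 = 1/15 + 16/15 + 27/5 + 256/15 + 125/3
 = 979/15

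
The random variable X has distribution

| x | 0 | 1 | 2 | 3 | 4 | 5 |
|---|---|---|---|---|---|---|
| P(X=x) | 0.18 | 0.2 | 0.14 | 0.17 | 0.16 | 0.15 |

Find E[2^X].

E[2^X] = Σ 2^x·P(X=x)
 = 1·0.18 + 2·0.2 + 4·0.14 + 8·0.17 + 16·0.16 + 32·0.15
 = 0.18 + 0.4 + 0.56 + 1.36 + 2.56 + 4.8
 = 9.86

9.86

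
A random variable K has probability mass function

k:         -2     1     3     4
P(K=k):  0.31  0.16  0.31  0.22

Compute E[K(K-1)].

E[K(K-1)] = Σ k(k-1)·P(K=k)
 = 6·0.31 + 0·0.16 + 6·0.31 + 12·0.22
 = 1.86 + 0 + 1.86 + 2.64
 = 6.36

6.36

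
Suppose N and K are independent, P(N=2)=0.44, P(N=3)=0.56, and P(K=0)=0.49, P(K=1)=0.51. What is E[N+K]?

E[N+K] = Σ_n Σ_k (n+k) · P(N=n)P(K=k)
 = 2·0.2156 + 3·0.2244 + 3·0.2744 + 4·0.2856
 = 0.4312 + 0.6732 + 0.8232 + 1.1424
 = 3.07

3.07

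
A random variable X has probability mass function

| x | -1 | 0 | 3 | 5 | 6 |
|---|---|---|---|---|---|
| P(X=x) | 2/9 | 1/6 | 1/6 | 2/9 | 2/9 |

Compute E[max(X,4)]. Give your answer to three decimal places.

E[max(X,4)] = Σ max(x,4)·P(X=x)
 = 4·2/9 + 4·1/6 + 4·1/6 + 5·2/9 + 6·2/9
 = 8/9 + 2/3 + 2/3 + 10/9 + 4/3
 = 14/3

4.667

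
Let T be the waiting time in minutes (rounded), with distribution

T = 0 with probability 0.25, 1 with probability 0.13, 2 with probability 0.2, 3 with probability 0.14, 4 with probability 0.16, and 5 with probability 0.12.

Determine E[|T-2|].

1.45

E[|T-2|] = Σ |t-2|·P(T=t)
 = 2·0.25 + 1·0.13 + 0·0.2 + 1·0.14 + 2·0.16 + 3·0.12
 = 0.5 + 0.13 + 0 + 0.14 + 0.32 + 0.36
 = 1.45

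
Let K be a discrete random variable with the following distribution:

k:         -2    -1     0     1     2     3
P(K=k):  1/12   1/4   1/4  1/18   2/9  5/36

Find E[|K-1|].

1.5

E[|K-1|] = Σ |k-1|·P(K=k)
 = 3·1/12 + 2·1/4 + 1·1/4 + 0·1/18 + 1·2/9 + 2·5/36
 = 1/4 + 1/2 + 1/4 + 0 + 2/9 + 5/18
 = 3/2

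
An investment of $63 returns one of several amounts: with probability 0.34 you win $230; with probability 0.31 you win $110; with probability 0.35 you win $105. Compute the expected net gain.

86.05

E[payout] = 230·0.34 + 110·0.31 + 105·0.35
 = 78.2 + 34.1 + 36.75
 = 149.05
Net = 149.05 - 63 = 86.05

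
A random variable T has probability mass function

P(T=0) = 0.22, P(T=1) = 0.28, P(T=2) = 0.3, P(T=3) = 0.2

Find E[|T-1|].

E[|T-1|] = Σ |t-1|·P(T=t)
 = 1·0.22 + 0·0.28 + 1·0.3 + 2·0.2
 = 0.22 + 0 + 0.3 + 0.4
 = 0.92

0.92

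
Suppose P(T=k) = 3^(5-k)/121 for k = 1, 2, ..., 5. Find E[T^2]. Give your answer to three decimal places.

2.835

E[T^2] = Σ t^2·P(T=t)
 = 1·81/121 + 4·27/121 + 9·9/121 + 16·3/121 + 25·1/121
 = 81/121 + 108/121 + 81/121 + 48/121 + 25/121
 = 343/121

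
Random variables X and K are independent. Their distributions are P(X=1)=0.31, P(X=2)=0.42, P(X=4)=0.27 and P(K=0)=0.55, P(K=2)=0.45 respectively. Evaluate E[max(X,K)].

2.3695

E[max(X,K)] = Σ_x Σ_k max(x,k) · P(X=x)P(K=k)
 = 1·0.1705 + 2·0.1395 + 2·0.231 + 2·0.189 + 4·0.1485 + 4·0.1215
 = 0.1705 + 0.279 + 0.462 + 0.378 + 0.594 + 0.486
 = 2.3695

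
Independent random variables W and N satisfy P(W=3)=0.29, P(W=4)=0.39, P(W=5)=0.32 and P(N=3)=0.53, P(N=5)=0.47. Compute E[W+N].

E[W+N] = Σ_w Σ_n (w+n) · P(W=w)P(N=n)
 = 6·0.1537 + 8·0.1363 + 7·0.2067 + 9·0.1833 + 8·0.1696 + 10·0.1504
 = 0.9222 + 1.0904 + 1.4469 + 1.6497 + 1.3568 + 1.504
 = 7.97

7.97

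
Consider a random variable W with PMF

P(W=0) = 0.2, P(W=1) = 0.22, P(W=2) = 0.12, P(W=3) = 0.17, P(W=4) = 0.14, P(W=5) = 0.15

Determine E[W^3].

E[W^3] = Σ w^3·P(W=w)
 = 0·0.2 + 1·0.22 + 8·0.12 + 27·0.17 + 64·0.14 + 125·0.15
 = 0 + 0.22 + 0.96 + 4.59 + 8.96 + 18.75
 = 33.48

33.48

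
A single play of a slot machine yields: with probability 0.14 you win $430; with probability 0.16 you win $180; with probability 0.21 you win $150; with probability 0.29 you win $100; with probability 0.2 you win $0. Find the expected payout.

149.5

E[payout] = 430·0.14 + 180·0.16 + 150·0.21 + 100·0.29 + 0·0.2
 = 60.2 + 28.8 + 31.5 + 29 + 0
 = 149.5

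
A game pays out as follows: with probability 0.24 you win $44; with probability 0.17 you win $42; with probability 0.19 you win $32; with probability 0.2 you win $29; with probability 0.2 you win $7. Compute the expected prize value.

30.98

E[payout] = 44·0.24 + 42·0.17 + 32·0.19 + 29·0.2 + 7·0.2
 = 10.56 + 7.14 + 6.08 + 5.8 + 1.4
 = 30.98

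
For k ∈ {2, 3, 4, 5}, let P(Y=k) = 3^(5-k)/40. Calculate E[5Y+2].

14.25

E[5Y+2] = Σ (5y+2)·P(Y=y)
 = 12·27/40 + 17·9/40 + 22·3/40 + 27·1/40
 = 81/10 + 153/40 + 33/20 + 27/40
 = 57/4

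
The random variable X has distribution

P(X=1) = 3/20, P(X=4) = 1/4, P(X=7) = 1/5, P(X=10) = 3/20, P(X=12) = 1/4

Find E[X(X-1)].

E[X(X-1)] = Σ x(x-1)·P(X=x)
 = 0·3/20 + 12·1/4 + 42·1/5 + 90·3/20 + 132·1/4
 = 0 + 3 + 42/5 + 27/2 + 33
 = 579/10

57.9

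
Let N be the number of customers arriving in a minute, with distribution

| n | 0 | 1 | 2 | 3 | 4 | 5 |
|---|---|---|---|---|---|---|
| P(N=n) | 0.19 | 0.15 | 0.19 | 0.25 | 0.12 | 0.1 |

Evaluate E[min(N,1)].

0.81

E[min(N,1)] = Σ min(n,1)·P(N=n)
 = 0·0.19 + 1·0.15 + 1·0.19 + 1·0.25 + 1·0.12 + 1·0.1
 = 0 + 0.15 + 0.19 + 0.25 + 0.12 + 0.1
 = 0.81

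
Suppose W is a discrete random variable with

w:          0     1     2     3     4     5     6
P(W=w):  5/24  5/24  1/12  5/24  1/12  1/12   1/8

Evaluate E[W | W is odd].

2.5

P(W is odd) = 5/24 + 5/24 + 1/12 = 1/2.
E[W | W is odd] = [1·5/24 + 3·5/24 + 5·1/12] / (1/2)
 = 5/4 / (1/2)
 = 5/2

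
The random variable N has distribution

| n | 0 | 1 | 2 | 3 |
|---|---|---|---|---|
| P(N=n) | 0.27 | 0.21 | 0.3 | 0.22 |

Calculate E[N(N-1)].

E[N(N-1)] = Σ n(n-1)·P(N=n)
 = 0·0.27 + 0·0.21 + 2·0.3 + 6·0.22
 = 0 + 0 + 0.6 + 1.32
 = 1.92

1.92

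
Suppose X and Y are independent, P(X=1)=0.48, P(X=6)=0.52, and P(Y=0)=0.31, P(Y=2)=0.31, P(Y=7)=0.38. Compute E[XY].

11.808

E[XY] = Σ_x Σ_y xy · P(X=x)P(Y=y)
 = 0·0.1488 + 2·0.1488 + 7·0.1824 + 0·0.1612 + 12·0.1612 + 42·0.1976
 = 0 + 0.2976 + 1.2768 + 0 + 1.9344 + 8.2992
 = 11.808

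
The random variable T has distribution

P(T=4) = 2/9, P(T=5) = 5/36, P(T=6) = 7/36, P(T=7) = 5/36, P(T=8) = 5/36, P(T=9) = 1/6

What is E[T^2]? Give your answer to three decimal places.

E[T^2] = Σ t^2·P(T=t)
 = 16·2/9 + 25·5/36 + 36·7/36 + 49·5/36 + 64·5/36 + 81·1/6
 = 32/9 + 125/36 + 7 + 245/36 + 80/9 + 27/2
 = 389/9

43.222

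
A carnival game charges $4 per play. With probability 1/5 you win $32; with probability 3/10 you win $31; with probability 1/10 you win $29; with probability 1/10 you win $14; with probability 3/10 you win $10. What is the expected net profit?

19

E[payout] = 32·1/5 + 31·3/10 + 29·1/10 + 14·1/10 + 10·3/10
 = 32/5 + 93/10 + 29/10 + 7/5 + 3
 = 23
Net = 23 - 4 = 19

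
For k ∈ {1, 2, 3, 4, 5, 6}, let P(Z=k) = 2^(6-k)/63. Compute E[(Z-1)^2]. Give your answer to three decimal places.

E[(Z-1)^2] = Σ (z-1)^2·P(Z=z)
 = 0·32/63 + 1·16/63 + 4·8/63 + 9·4/63 + 16·2/63 + 25·1/63
 = 0 + 16/63 + 32/63 + 4/7 + 32/63 + 25/63
 = 47/21

2.238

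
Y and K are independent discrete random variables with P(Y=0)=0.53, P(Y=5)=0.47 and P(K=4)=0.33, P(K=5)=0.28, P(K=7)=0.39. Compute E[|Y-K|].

E[|Y-K|] = Σ_y Σ_k |y-k| · P(Y=y)P(K=k)
 = 4·0.1749 + 5·0.1484 + 7·0.2067 + 1·0.1551 + 0·0.1316 + 2·0.1833
 = 0.6996 + 0.742 + 1.4469 + 0.1551 + 0 + 0.3666
 = 3.4102

3.4102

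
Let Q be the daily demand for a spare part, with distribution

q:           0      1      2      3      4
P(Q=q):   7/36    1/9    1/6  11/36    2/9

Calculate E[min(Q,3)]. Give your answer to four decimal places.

2.0278

E[min(Q,3)] = Σ min(q,3)·P(Q=q)
 = 0·7/36 + 1·1/9 + 2·1/6 + 3·11/36 + 3·2/9
 = 0 + 1/9 + 1/3 + 11/12 + 2/3
 = 73/36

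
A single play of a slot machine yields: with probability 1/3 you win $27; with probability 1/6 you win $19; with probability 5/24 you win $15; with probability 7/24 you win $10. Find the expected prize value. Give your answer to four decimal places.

E[payout] = 27·1/3 + 19·1/6 + 15·5/24 + 10·7/24
 = 9 + 19/6 + 25/8 + 35/12
 = 437/24

18.2083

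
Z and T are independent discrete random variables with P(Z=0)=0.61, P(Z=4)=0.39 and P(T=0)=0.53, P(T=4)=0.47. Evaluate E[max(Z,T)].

E[max(Z,T)] = Σ_z Σ_t max(z,t) · P(Z=z)P(T=t)
 = 0·0.3233 + 4·0.2867 + 4·0.2067 + 4·0.1833
 = 0 + 1.1468 + 0.8268 + 0.7332
 = 2.7068

2.7068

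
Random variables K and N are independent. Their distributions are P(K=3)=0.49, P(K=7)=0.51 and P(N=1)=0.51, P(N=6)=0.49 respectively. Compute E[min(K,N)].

E[min(K,N)] = Σ_k Σ_n min(k,n) · P(K=k)P(N=n)
 = 1·0.2499 + 3·0.2401 + 1·0.2601 + 6·0.2499
 = 0.2499 + 0.7203 + 0.2601 + 1.4994
 = 2.7297

2.7297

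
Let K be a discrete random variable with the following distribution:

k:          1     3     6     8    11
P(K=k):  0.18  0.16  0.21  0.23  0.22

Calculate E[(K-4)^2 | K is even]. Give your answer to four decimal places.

10.2727

P(K is even) = 0.21 + 0.23 = 0.44.
E[(K-4)^2 | K is even] = [4·0.21 + 16·0.23] / 0.44
 = 4.52 / 0.44
 = 113/11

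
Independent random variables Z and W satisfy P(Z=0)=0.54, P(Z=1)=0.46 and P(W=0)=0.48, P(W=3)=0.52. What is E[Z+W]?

E[Z+W] = Σ_z Σ_w (z+w) · P(Z=z)P(W=w)
 = 0·0.2592 + 3·0.2808 + 1·0.2208 + 4·0.2392
 = 0 + 0.8424 + 0.2208 + 0.9568
 = 2.02

2.02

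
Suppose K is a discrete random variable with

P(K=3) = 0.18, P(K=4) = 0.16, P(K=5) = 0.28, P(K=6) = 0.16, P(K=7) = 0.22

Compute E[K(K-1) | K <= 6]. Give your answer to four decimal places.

17.1795

P(K <= 6) = 0.18 + 0.16 + 0.28 + 0.16 = 0.78.
E[K(K-1) | K <= 6] = [6·0.18 + 12·0.16 + 20·0.28 + 30·0.16] / 0.78
 = 13.4 / 0.78
 = 670/39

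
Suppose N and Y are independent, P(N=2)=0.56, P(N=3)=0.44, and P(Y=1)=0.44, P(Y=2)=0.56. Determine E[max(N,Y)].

2.44

E[max(N,Y)] = Σ_n Σ_y max(n,y) · P(N=n)P(Y=y)
 = 2·0.2464 + 2·0.3136 + 3·0.1936 + 3·0.2464
 = 0.4928 + 0.6272 + 0.5808 + 0.7392
 = 2.44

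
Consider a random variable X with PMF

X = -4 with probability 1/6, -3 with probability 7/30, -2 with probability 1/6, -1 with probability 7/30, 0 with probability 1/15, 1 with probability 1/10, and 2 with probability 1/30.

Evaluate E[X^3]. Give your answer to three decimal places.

-18.167

E[X^3] = Σ x^3·P(X=x)
 = (-64)·1/6 + (-27)·7/30 + (-8)·1/6 + (-1)·7/30 + 0·1/15 + 1·1/10 + 8·1/30
 = (-32/3) + (-63/10) + (-4/3) + (-7/30) + 0 + 1/10 + 4/15
 = -109/6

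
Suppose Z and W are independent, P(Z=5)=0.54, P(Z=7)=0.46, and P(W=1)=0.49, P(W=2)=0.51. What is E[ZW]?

E[ZW] = Σ_z Σ_w zw · P(Z=z)P(W=w)
 = 5·0.2646 + 10·0.2754 + 7·0.2254 + 14·0.2346
 = 1.323 + 2.754 + 1.5778 + 3.2844
 = 8.9392

8.9392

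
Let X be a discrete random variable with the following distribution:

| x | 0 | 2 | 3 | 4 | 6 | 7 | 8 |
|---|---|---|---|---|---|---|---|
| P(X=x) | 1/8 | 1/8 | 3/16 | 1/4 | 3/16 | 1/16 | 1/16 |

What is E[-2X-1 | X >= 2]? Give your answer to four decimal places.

P(X >= 2) = 1/8 + 3/16 + 1/4 + 3/16 + 1/16 + 1/16 = 7/8.
E[-2X-1 | X >= 2] = [(-5)·1/8 + (-7)·3/16 + (-9)·1/4 + (-13)·3/16 + (-15)·1/16 + (-17)·1/16] / (7/8)
 = -69/8 / (7/8)
 = -69/7

-9.8571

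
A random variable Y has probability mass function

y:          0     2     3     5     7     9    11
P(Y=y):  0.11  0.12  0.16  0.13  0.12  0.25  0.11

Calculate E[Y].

5.67

E[Y] = Σ y·P(Y=y)
 = 0·0.11 + 2·0.12 + 3·0.16 + 5·0.13 + 7·0.12 + 9·0.25 + 11·0.11
 = 0 + 0.24 + 0.48 + 0.65 + 0.84 + 2.25 + 1.21
 = 5.67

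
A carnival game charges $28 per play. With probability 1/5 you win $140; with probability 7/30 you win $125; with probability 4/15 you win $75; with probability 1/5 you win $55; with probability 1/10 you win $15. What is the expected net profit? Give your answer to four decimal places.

E[payout] = 140·1/5 + 125·7/30 + 75·4/15 + 55·1/5 + 15·1/10
 = 28 + 175/6 + 20 + 11 + 3/2
 = 269/3
Net = 269/3 - 28 = 185/3

61.6667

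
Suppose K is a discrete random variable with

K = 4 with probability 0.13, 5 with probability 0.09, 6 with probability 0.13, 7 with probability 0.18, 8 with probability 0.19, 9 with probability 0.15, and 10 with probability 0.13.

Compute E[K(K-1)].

47.96

E[K(K-1)] = Σ k(k-1)·P(K=k)
 = 12·0.13 + 20·0.09 + 30·0.13 + 42·0.18 + 56·0.19 + 72·0.15 + 90·0.13
 = 1.56 + 1.8 + 3.9 + 7.56 + 10.64 + 10.8 + 11.7
 = 47.96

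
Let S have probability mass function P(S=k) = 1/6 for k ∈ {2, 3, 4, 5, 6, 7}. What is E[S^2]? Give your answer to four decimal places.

E[S^2] = Σ s^2·P(S=s)
 = 4·1/6 + 9·1/6 + 16·1/6 + 25·1/6 + 36·1/6 + 49·1/6
 = 2/3 + 3/2 + 8/3 + 25/6 + 6 + 49/6
 = 139/6

23.1667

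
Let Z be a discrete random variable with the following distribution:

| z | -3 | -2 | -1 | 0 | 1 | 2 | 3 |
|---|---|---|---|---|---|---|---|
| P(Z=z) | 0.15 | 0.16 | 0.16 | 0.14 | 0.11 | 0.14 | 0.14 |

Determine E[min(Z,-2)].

E[min(Z,-2)] = Σ min(z,-2)·P(Z=z)
 = (-3)·0.15 + (-2)·0.16 + (-2)·0.16 + (-2)·0.14 + (-2)·0.11 + (-2)·0.14 + (-2)·0.14
 = (-0.45) + (-0.32) + (-0.32) + (-0.28) + (-0.22) + (-0.28) + (-0.28)
 = -2.15

-2.15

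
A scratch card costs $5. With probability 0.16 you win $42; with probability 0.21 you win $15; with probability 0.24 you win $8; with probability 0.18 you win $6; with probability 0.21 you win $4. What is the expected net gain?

E[payout] = 42·0.16 + 15·0.21 + 8·0.24 + 6·0.18 + 4·0.21
 = 6.72 + 3.15 + 1.92 + 1.08 + 0.84
 = 13.71
Net = 13.71 - 5 = 8.71

8.71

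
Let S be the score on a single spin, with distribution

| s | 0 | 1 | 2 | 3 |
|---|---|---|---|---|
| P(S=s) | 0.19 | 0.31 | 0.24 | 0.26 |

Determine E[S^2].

3.61

E[S^2] = Σ s^2·P(S=s)
 = 0·0.19 + 1·0.31 + 4·0.24 + 9·0.26
 = 0 + 0.31 + 0.96 + 2.34
 = 3.61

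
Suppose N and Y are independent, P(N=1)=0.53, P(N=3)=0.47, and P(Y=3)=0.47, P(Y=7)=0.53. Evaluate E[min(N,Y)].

1.94

E[min(N,Y)] = Σ_n Σ_y min(n,y) · P(N=n)P(Y=y)
 = 1·0.2491 + 1·0.2809 + 3·0.2209 + 3·0.2491
 = 0.2491 + 0.2809 + 0.6627 + 0.7473
 = 1.94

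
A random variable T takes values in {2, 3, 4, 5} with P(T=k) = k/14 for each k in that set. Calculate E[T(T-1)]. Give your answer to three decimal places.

12.143

E[T(T-1)] = Σ t(t-1)·P(T=t)
 = 2·1/7 + 6·3/14 + 12·2/7 + 20·5/14
 = 2/7 + 9/7 + 24/7 + 50/7
 = 85/7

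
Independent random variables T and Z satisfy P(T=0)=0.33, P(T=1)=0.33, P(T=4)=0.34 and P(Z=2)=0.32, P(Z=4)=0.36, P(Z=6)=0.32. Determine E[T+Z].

5.69

E[T+Z] = Σ_t Σ_z (t+z) · P(T=t)P(Z=z)
 = 2·0.1056 + 4·0.1188 + 6·0.1056 + 3·0.1056 + 5·0.1188 + 7·0.1056 + 6·0.1088 + 8·0.1224 + 10·0.1088
 = 0.2112 + 0.4752 + 0.6336 + 0.3168 + 0.594 + 0.7392 + 0.6528 + 0.9792 + 1.088
 = 5.69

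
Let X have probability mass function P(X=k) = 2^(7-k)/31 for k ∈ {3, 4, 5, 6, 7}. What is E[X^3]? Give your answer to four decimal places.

E[X^3] = Σ x^3·P(X=x)
 = 27·16/31 + 64·8/31 + 125·4/31 + 216·2/31 + 343·1/31
 = 432/31 + 512/31 + 500/31 + 432/31 + 343/31
 = 2219/31

71.5806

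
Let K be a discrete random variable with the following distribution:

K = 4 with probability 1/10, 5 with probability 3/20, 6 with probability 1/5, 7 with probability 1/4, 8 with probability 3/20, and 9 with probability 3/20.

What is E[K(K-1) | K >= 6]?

P(K >= 6) = 1/5 + 1/4 + 3/20 + 3/20 = 3/4.
E[K(K-1) | K >= 6] = [30·1/5 + 42·1/4 + 56·3/20 + 72·3/20] / (3/4)
 = 357/10 / (3/4)
 = 238/5

47.6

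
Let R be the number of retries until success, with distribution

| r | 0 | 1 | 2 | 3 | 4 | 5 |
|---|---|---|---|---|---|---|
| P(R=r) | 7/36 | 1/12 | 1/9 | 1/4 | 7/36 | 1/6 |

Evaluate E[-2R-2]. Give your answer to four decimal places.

E[-2R-2] = Σ (-2r-2)·P(R=r)
 = (-2)·7/36 + (-4)·1/12 + (-6)·1/9 + (-8)·1/4 + (-10)·7/36 + (-12)·1/6
 = (-7/18) + (-1/3) + (-2/3) + (-2) + (-35/18) + (-2)
 = -22/3

-7.3333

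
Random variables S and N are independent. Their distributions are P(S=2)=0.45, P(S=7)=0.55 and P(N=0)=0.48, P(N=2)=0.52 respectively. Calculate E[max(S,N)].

4.75

E[max(S,N)] = Σ_s Σ_n max(s,n) · P(S=s)P(N=n)
 = 2·0.216 + 2·0.234 + 7·0.264 + 7·0.286
 = 0.432 + 0.468 + 1.848 + 2.002
 = 4.75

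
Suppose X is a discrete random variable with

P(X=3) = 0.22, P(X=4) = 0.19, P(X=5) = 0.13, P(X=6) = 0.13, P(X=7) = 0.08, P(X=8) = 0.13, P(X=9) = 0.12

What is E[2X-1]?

10.06

E[2X-1] = Σ (2x-1)·P(X=x)
 = 5·0.22 + 7·0.19 + 9·0.13 + 11·0.13 + 13·0.08 + 15·0.13 + 17·0.12
 = 1.1 + 1.33 + 1.17 + 1.43 + 1.04 + 1.95 + 2.04
 = 10.06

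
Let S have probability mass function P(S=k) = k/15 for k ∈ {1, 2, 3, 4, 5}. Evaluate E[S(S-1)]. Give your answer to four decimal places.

E[S(S-1)] = Σ s(s-1)·P(S=s)
 = 0·1/15 + 2·2/15 + 6·1/5 + 12·4/15 + 20·1/3
 = 0 + 4/15 + 6/5 + 16/5 + 20/3
 = 34/3

11.3333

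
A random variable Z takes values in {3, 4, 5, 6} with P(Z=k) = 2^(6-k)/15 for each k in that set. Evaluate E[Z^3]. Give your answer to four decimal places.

62.5333

E[Z^3] = Σ z^3·P(Z=z)
 = 27·8/15 + 64·4/15 + 125·2/15 + 216·1/15
 = 72/5 + 256/15 + 50/3 + 72/5
 = 938/15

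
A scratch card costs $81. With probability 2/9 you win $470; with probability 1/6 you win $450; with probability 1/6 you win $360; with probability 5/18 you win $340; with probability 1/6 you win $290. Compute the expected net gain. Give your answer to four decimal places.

301.2222

E[payout] = 470·2/9 + 450·1/6 + 360·1/6 + 340·5/18 + 290·1/6
 = 940/9 + 75 + 60 + 850/9 + 145/3
 = 3440/9
Net = 3440/9 - 81 = 2711/9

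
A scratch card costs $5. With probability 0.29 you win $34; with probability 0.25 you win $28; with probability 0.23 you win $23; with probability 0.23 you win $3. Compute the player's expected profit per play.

17.84

E[payout] = 34·0.29 + 28·0.25 + 23·0.23 + 3·0.23
 = 9.86 + 7 + 5.29 + 0.69
 = 22.84
Net = 22.84 - 5 = 17.84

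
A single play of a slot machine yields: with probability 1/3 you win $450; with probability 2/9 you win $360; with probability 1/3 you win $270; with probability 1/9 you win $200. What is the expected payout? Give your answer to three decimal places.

E[payout] = 450·1/3 + 360·2/9 + 270·1/3 + 200·1/9
 = 150 + 80 + 90 + 200/9
 = 3080/9

342.222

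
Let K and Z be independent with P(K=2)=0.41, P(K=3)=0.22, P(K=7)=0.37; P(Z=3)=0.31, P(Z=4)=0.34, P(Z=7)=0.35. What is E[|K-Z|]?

2.3424

E[|K-Z|] = Σ_k Σ_z |k-z| · P(K=k)P(Z=z)
 = 1·0.1271 + 2·0.1394 + 5·0.1435 + 0·0.0682 + 1·0.0748 + 4·0.077 + 4·0.1147 + 3·0.1258 + 0·0.1295
 = 0.1271 + 0.2788 + 0.7175 + 0 + 0.0748 + 0.308 + 0.4588 + 0.3774 + 0
 = 2.3424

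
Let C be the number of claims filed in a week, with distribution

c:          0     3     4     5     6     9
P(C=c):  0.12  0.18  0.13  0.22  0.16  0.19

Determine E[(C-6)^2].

8.39

E[(C-6)^2] = Σ (c-6)^2·P(C=c)
 = 36·0.12 + 9·0.18 + 4·0.13 + 1·0.22 + 0·0.16 + 9·0.19
 = 4.32 + 1.62 + 0.52 + 0.22 + 0 + 1.71
 = 8.39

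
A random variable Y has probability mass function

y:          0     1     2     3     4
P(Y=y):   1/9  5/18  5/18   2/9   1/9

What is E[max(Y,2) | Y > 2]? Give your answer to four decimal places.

P(Y > 2) = 2/9 + 1/9 = 1/3.
E[max(Y,2) | Y > 2] = [3·2/9 + 4·1/9] / (1/3)
 = 10/9 / (1/3)
 = 10/3

3.3333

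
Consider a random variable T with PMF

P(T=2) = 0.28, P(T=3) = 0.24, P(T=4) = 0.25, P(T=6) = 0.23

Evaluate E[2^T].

E[2^T] = Σ 2^t·P(T=t)
 = 4·0.28 + 8·0.24 + 16·0.25 + 64·0.23
 = 1.12 + 1.92 + 4 + 14.72
 = 21.76

21.76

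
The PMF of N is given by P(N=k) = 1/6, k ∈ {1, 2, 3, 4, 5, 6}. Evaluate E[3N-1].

E[3N-1] = Σ (3n-1)·P(N=n)
 = 2·1/6 + 5·1/6 + 8·1/6 + 11·1/6 + 14·1/6 + 17·1/6
 = 1/3 + 5/6 + 4/3 + 11/6 + 7/3 + 17/6
 = 19/2

9.5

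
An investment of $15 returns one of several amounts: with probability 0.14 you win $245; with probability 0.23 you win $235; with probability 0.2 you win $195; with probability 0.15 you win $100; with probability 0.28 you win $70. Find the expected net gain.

146.95

E[payout] = 245·0.14 + 235·0.23 + 195·0.2 + 100·0.15 + 70·0.28
 = 34.3 + 54.05 + 39 + 15 + 19.6
 = 161.95
Net = 161.95 - 15 = 146.95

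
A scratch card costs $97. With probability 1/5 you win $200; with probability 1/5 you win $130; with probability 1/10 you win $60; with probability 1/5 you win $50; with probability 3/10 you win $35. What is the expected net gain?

-4.5

E[payout] = 200·1/5 + 130·1/5 + 60·1/10 + 50·1/5 + 35·3/10
 = 40 + 26 + 6 + 10 + 21/2
 = 185/2
Net = 185/2 - 97 = -9/2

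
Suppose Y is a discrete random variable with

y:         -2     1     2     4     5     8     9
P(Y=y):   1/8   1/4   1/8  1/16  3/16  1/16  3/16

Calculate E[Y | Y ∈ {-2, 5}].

P(Y ∈ {-2, 5}) = 1/8 + 3/16 = 5/16.
E[Y | Y ∈ {-2, 5}] = [(-2)·1/8 + 5·3/16] / (5/16)
 = 11/16 / (5/16)
 = 11/5

2.2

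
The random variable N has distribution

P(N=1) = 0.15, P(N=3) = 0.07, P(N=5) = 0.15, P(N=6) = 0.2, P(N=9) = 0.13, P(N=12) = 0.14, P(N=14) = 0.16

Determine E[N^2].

73.78

E[N^2] = Σ n^2·P(N=n)
 = 1·0.15 + 9·0.07 + 25·0.15 + 36·0.2 + 81·0.13 + 144·0.14 + 196·0.16
 = 0.15 + 0.63 + 3.75 + 7.2 + 10.53 + 20.16 + 31.36
 = 73.78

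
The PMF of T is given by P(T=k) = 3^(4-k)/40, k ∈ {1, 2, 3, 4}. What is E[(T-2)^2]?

0.85

E[(T-2)^2] = Σ (t-2)^2·P(T=t)
 = 1·27/40 + 0·9/40 + 1·3/40 + 4·1/40
 = 27/40 + 0 + 3/40 + 1/10
 = 17/20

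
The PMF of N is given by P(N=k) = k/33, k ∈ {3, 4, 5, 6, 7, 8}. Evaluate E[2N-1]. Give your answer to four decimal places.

11.0606

E[2N-1] = Σ (2n-1)·P(N=n)
 = 5·1/11 + 7·4/33 + 9·5/33 + 11·2/11 + 13·7/33 + 15·8/33
 = 5/11 + 28/33 + 15/11 + 2 + 91/33 + 40/11
 = 365/33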